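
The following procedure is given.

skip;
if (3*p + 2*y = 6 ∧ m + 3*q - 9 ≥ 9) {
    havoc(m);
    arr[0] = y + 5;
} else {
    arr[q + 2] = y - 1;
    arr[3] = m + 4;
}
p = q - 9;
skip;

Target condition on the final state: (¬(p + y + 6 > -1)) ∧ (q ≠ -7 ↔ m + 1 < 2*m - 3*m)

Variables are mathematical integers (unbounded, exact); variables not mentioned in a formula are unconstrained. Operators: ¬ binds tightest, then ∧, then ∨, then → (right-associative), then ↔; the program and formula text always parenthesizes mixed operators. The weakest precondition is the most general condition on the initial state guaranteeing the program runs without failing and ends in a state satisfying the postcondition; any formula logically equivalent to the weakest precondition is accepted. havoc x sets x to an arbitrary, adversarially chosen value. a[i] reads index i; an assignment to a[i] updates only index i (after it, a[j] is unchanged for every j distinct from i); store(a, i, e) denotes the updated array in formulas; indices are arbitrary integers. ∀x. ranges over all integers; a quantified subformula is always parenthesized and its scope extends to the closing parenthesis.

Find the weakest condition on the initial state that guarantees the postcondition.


Working backward. After the program, the postcondition (¬(p + y + 6 > -1)) ∧ (q ≠ -7 ↔ m + 1 < 2*m - 3*m) must hold; in canonical form it is (¬(p + y > -7)) ∧ (q ≠ -7 ↔ 2*m < -1).
Before skip: (¬(p + y > -7)) ∧ (q ≠ -7 ↔ 2*m < -1)
Before p := q - 9: (¬(q + y > 2)) ∧ (q ≠ -7 ↔ 2*m < -1)
Then branch requires ∀m_1. ((¬(q + y > 2)) ∧ (q ≠ -7 ↔ 2*m_1 < -1)); else branch requires (¬(q + y > 2)) ∧ (q ≠ -7 ↔ 2*m < -1).
Before the if: ((3*p + 2*y = 6 ∧ m + 3*q ≥ 18) → (∀m_1. ((¬(q + y > 2)) ∧ (q ≠ -7 ↔ 2*m_1 < -1)))) ∧ ((¬(3*p + 2*y = 6 ∧ m + 3*q ≥ 18)) → ((¬(q + y > 2)) ∧ (q ≠ -7 ↔ 2*m < -1)))
Before skip: ((3*p + 2*y = 6 ∧ m + 3*q ≥ 18) → (∀m_1. ((¬(q + y > 2)) ∧ (q ≠ -7 ↔ 2*m_1 < -1)))) ∧ ((¬(3*p + 2*y = 6 ∧ m + 3*q ≥ 18)) → ((¬(q + y > 2)) ∧ (q ≠ -7 ↔ 2*m < -1)))
Answer: WP = ((3*p + 2*y = 6 ∧ m + 3*q ≥ 18) → (∀m_1. ((¬(q + y > 2)) ∧ (q ≠ -7 ↔ 2*m_1 < -1)))) ∧ ((¬(3*p + 2*y = 6 ∧ m + 3*q ≥ 18)) → ((¬(q + y > 2)) ∧ (q ≠ -7 ↔ 2*m < -1)))


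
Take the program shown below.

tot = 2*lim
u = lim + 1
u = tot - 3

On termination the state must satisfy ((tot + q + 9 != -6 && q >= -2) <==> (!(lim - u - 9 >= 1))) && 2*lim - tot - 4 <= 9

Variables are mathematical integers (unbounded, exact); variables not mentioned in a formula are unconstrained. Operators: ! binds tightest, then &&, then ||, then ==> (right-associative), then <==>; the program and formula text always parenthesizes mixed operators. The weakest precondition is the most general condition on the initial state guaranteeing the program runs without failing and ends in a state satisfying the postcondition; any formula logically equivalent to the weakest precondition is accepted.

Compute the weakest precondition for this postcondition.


Working backward. After the program, the postcondition ((tot + q + 9 != -6 && q >= -2) <==> (!(lim - u - 9 >= 1))) && 2*lim - tot - 4 <= 9 must hold; in canonical form it is ((q + tot != -15 && q >= -2) <==> (!(lim >= u + 10))) && 2*lim <= tot + 13.
Before u := tot - 3: ((q + tot != -15 && q >= -2) <==> (!(lim >= tot + 7))) && 2*lim <= tot + 13
Before u := lim + 1: ((q + tot != -15 && q >= -2) <==> (!(lim >= tot + 7))) && 2*lim <= tot + 13
Before tot := 2*lim: (2*lim + q != -15 && q >= -2) <==> (!(lim <= -7))
Answer: WP = (2*lim + q != -15 && q >= -2) <==> (!(lim <= -7))


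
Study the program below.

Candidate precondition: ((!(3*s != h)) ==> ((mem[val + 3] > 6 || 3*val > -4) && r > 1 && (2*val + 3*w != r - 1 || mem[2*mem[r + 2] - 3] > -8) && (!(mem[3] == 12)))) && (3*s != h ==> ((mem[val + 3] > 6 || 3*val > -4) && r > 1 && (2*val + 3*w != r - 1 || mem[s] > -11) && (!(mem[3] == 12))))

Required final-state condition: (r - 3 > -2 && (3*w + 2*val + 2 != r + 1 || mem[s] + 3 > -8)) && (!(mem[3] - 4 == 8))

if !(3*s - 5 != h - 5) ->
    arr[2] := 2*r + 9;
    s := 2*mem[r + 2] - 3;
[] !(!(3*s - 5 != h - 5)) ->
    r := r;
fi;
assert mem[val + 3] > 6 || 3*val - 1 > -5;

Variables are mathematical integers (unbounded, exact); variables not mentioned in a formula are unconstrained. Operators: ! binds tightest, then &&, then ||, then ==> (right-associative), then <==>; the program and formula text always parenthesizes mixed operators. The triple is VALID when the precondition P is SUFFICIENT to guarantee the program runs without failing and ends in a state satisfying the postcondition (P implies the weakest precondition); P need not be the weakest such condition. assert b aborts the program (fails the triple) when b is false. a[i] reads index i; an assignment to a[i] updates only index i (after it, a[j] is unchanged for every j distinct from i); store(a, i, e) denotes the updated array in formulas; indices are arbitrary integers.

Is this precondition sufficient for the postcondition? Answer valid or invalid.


Working backward. After the program, the postcondition (r - 3 > -2 && (3*w + 2*val + 2 != r + 1 || mem[s] + 3 > -8)) && (!(mem[3] - 4 == 8)) must hold; in canonical form it is r > 1 && (2*val + 3*w != r - 1 || mem[s] > -11) && (!(mem[3] == 12)).
Before assert mem[val + 3] > 6 || 3*val - 1 > -5: (mem[val + 3] > 6 || 3*val > -4) && r > 1 && (2*val + 3*w != r - 1 || mem[s] > -11) && (!(mem[3] == 12))
Then branch requires (mem[val + 3] > 6 || 3*val > -4) && r > 1 && (2*val + 3*w != r - 1 || mem[2*mem[r + 2] - 3] > -11) && (!(mem[3] == 12)); else branch requires (mem[val + 3] > 6 || 3*val > -4) && r > 1 && (2*val + 3*w != r - 1 || mem[s] > -11) && (!(mem[3] == 12)).
Before the if: ((!(3*s != h)) ==> ((mem[val + 3] > 6 || 3*val > -4) && r > 1 && (2*val + 3*w != r - 1 || mem[2*mem[r + 2] - 3] > -11) && (!(mem[3] == 12)))) && (3*s != h ==> ((mem[val + 3] > 6 || 3*val > -4) && r > 1 && (2*val + 3*w != r - 1 || mem[s] > -11) && (!(mem[3] == 12))))
The weakest precondition is ((!(3*s != h)) ==> ((mem[val + 3] > 6 || 3*val > -4) && r > 1 && (2*val + 3*w != r - 1 || mem[2*mem[r + 2] - 3] > -11) && (!(mem[3] == 12)))) && (3*s != h ==> ((mem[val + 3] > 6 || 3*val > -4) && r > 1 && (2*val + 3*w != r - 1 || mem[s] > -11) && (!(mem[3] == 12)))).
Check whether ((!(3*s != h)) ==> ((mem[val + 3] > 6 || 3*val > -4) && r > 1 && (2*val + 3*w != r - 1 || mem[2*mem[r + 2] - 3] > -8) && (!(mem[3] == 12)))) && (3*s != h ==> ((mem[val + 3] > 6 || 3*val > -4) && r > 1 && (2*val + 3*w != r - 1 || mem[s] > -11) && (!(mem[3] == 12)))) implies it.
Every state satisfying the precondition satisfies the weakest precondition: the implication holds.
Answer: valid


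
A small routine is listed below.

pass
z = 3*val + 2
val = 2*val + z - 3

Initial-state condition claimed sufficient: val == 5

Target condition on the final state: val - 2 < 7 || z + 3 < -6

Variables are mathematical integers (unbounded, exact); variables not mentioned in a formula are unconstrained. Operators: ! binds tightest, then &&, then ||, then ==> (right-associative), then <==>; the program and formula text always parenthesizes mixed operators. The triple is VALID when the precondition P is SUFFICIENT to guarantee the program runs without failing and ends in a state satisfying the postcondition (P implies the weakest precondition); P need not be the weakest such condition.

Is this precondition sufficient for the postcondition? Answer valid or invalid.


Working backward. After the program, the postcondition val - 2 < 7 || z + 3 < -6 must hold; in canonical form it is val < 9 || z < -9.
Before val := 2*val + z - 3: 2*val + z < 12 || z < -9
Before z := 3*val + 2: 5*val < 10 || 3*val < -11
Before skip: 5*val < 10 || 3*val < -11
The weakest precondition is 5*val < 10 || 3*val < -11.
Check whether val == 5 implies it.
Countermodel: at the initial state val = 5, the precondition holds but the weakest precondition fails.
Answer: invalid


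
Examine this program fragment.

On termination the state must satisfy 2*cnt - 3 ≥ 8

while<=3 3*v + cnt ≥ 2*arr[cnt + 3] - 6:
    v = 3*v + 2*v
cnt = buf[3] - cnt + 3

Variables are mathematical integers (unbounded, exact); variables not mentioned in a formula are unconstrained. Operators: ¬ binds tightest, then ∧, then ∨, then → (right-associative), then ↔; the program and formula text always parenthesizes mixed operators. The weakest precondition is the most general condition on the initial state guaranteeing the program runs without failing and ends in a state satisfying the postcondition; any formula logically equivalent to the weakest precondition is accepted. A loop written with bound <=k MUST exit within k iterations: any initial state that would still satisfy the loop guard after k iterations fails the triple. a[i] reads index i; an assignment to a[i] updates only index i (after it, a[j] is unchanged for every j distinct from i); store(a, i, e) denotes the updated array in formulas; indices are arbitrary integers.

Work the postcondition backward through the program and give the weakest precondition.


Working backward. After the program, the postcondition 2*cnt - 3 ≥ 8 must hold; in canonical form it is 2*cnt ≥ 11.
Before cnt := buf[3] - cnt + 3: 2*buf[3] ≥ 2*cnt + 5
Before the loop (bound <=3), unroll the exhaustion recursion (WP_0 = exit-now case; WP_j = one more guarded iteration, up to j = 3):
  WP_0: (¬(cnt + 3*v ≥ 2*arr[cnt + 3] - 6)) ∧ 2*buf[3] ≥ 2*cnt + 5
  WP_1: (cnt + 3*v ≥ 2*arr[cnt + 3] - 6 → ((¬(cnt + 15*v ≥ 2*arr[cnt + 3] - 6)) ∧ 2*buf[3] ≥ 2*cnt + 5)) ∧ ((¬(cnt + 3*v ≥ 2*arr[cnt + 3] - 6)) → 2*buf[3] ≥ 2*cnt + 5)
  WP_2: (cnt + 3*v ≥ 2*arr[cnt + 3] - 6 → ((cnt + 15*v ≥ 2*arr[cnt + 3] - 6 → ((¬(cnt + 75*v ≥ 2*arr[cnt + 3] - 6)) ∧ 2*buf[3] ≥ 2*cnt + 5)) ∧ ((¬(cnt + 15*v ≥ 2*arr[cnt + 3] - 6)) → 2*buf[3] ≥ 2*cnt + 5))) ∧ ((¬(cnt + 3*v ≥ 2*arr[cnt + 3] - 6)) → 2*buf[3] ≥ 2*cnt + 5)
  WP_3: (cnt + 3*v ≥ 2*arr[cnt + 3] - 6 → ((cnt + 15*v ≥ 2*arr[cnt + 3] - 6 → ((cnt + 75*v ≥ 2*arr[cnt + 3] - 6 → ((¬(cnt + 375*v ≥ 2*arr[cnt + 3] - 6)) ∧ 2*buf[3] ≥ 2*cnt + 5)) ∧ ((¬(cnt + 75*v ≥ 2*arr[cnt + 3] - 6)) → 2*buf[3] ≥ 2*cnt + 5))) ∧ ((¬(cnt + 15*v ≥ 2*arr[cnt + 3] - 6)) → 2*buf[3] ≥ 2*cnt + 5))) ∧ ((¬(cnt + 3*v ≥ 2*arr[cnt + 3] - 6)) → 2*buf[3] ≥ 2*cnt + 5)
So before the loop: (cnt + 3*v ≥ 2*arr[cnt + 3] - 6 → ((cnt + 15*v ≥ 2*arr[cnt + 3] - 6 → ((cnt + 75*v ≥ 2*arr[cnt + 3] - 6 → ((¬(cnt + 375*v ≥ 2*arr[cnt + 3] - 6)) ∧ 2*buf[3] ≥ 2*cnt + 5)) ∧ ((¬(cnt + 75*v ≥ 2*arr[cnt + 3] - 6)) → 2*buf[3] ≥ 2*cnt + 5))) ∧ ((¬(cnt + 15*v ≥ 2*arr[cnt + 3] - 6)) → 2*buf[3] ≥ 2*cnt + 5))) ∧ ((¬(cnt + 3*v ≥ 2*arr[cnt + 3] - 6)) → 2*buf[3] ≥ 2*cnt + 5)
Answer: WP = (cnt + 3*v ≥ 2*arr[cnt + 3] - 6 → ((cnt + 15*v ≥ 2*arr[cnt + 3] - 6 → ((cnt + 75*v ≥ 2*arr[cnt + 3] - 6 → ((¬(cnt + 375*v ≥ 2*arr[cnt + 3] - 6)) ∧ 2*buf[3] ≥ 2*cnt + 5)) ∧ ((¬(cnt + 75*v ≥ 2*arr[cnt + 3] - 6)) → 2*buf[3] ≥ 2*cnt + 5))) ∧ ((¬(cnt + 15*v ≥ 2*arr[cnt + 3] - 6)) → 2*buf[3] ≥ 2*cnt + 5))) ∧ ((¬(cnt + 3*v ≥ 2*arr[cnt + 3] - 6)) → 2*buf[3] ≥ 2*cnt + 5)


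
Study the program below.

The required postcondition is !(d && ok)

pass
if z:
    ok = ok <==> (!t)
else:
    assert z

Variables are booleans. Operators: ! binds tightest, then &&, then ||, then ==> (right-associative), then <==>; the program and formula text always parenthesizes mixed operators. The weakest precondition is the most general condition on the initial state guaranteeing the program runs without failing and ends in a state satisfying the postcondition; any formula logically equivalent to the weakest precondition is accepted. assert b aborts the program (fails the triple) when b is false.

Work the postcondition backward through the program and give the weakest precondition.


Working backward. After the program, !(d && ok) must hold.
Then branch requires !(d && (ok <==> (!t))); else branch requires z && (!(d && ok)).
Before the if: (z ==> (!(d && (ok <==> (!t))))) && ((!z) ==> (z && (!(d && ok))))
Before skip: (z ==> (!(d && (ok <==> (!t))))) && ((!z) ==> (z && (!(d && ok))))
Answer: WP = (z ==> (!(d && (ok <==> (!t))))) && ((!z) ==> (z && (!(d && ok))))


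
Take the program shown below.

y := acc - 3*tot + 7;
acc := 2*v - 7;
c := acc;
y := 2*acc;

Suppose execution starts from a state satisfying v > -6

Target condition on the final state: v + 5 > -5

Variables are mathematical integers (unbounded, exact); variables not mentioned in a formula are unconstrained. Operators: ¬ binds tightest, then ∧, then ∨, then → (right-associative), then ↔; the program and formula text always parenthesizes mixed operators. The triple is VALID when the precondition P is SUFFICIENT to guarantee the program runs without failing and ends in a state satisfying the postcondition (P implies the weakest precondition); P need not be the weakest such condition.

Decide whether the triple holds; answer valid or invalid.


Working backward. After the program, the postcondition v + 5 > -5 must hold; in canonical form it is v > -10.
Before y := 2*acc: v > -10
Before c := acc: v > -10
Before acc := 2*v - 7: v > -10
Before y := acc - 3*tot + 7: v > -10
The weakest precondition is v > -10.
Check whether v > -6 implies it.
Every state satisfying the precondition satisfies the weakest precondition: the implication holds.
Answer: valid


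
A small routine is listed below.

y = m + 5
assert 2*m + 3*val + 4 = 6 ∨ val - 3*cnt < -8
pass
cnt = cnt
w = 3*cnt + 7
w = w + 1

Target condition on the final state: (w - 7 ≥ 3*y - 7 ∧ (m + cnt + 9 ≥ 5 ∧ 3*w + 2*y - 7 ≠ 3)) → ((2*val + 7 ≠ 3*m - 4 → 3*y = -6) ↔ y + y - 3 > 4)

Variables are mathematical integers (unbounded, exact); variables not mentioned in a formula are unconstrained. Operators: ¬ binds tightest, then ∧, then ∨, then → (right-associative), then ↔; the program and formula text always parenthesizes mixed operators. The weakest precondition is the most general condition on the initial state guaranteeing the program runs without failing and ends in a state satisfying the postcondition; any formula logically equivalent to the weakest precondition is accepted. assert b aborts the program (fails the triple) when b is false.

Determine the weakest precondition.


Working backward. After the program, the postcondition (w - 7 ≥ 3*y - 7 ∧ (m + cnt + 9 ≥ 5 ∧ 3*w + 2*y - 7 ≠ 3)) → ((2*val + 7 ≠ 3*m - 4 → 3*y = -6) ↔ y + y - 3 > 4) must hold; in canonical form it is (w ≥ 3*y ∧ cnt + m ≥ -4 ∧ 3*w + 2*y ≠ 10) → ((2*val ≠ 3*m - 11 → 3*y = -6) ↔ 2*y > 7).
Before w := w + 1: (w ≥ 3*y - 1 ∧ cnt + m ≥ -4 ∧ 3*w + 2*y ≠ 7) → ((2*val ≠ 3*m - 11 → 3*y = -6) ↔ 2*y > 7)
Before w := 3*cnt + 7: (3*cnt ≥ 3*y - 8 ∧ cnt + m ≥ -4 ∧ 9*cnt + 2*y ≠ -14) → ((2*val ≠ 3*m - 11 → 3*y = -6) ↔ 2*y > 7)
Before cnt := cnt: (3*cnt ≥ 3*y - 8 ∧ cnt + m ≥ -4 ∧ 9*cnt + 2*y ≠ -14) → ((2*val ≠ 3*m - 11 → 3*y = -6) ↔ 2*y > 7)
Before skip: (3*cnt ≥ 3*y - 8 ∧ cnt + m ≥ -4 ∧ 9*cnt + 2*y ≠ -14) → ((2*val ≠ 3*m - 11 → 3*y = -6) ↔ 2*y > 7)
Before assert 2*m + 3*val + 4 = 6 ∨ val - 3*cnt < -8: (2*m + 3*val = 2 ∨ val < 3*cnt - 8) ∧ ((3*cnt ≥ 3*y - 8 ∧ cnt + m ≥ -4 ∧ 9*cnt + 2*y ≠ -14) → ((2*val ≠ 3*m - 11 → 3*y = -6) ↔ 2*y > 7))
Before y := m + 5: (2*m + 3*val = 2 ∨ val < 3*cnt - 8) ∧ ((3*cnt ≥ 3*m + 7 ∧ cnt + m ≥ -4 ∧ 9*cnt + 2*m ≠ -24) → ((2*val ≠ 3*m - 11 → 3*m = -21) ↔ 2*m > -3))
Answer: WP = (2*m + 3*val = 2 ∨ val < 3*cnt - 8) ∧ ((3*cnt ≥ 3*m + 7 ∧ cnt + m ≥ -4 ∧ 9*cnt + 2*m ≠ -24) → ((2*val ≠ 3*m - 11 → 3*m = -21) ↔ 2*m > -3))


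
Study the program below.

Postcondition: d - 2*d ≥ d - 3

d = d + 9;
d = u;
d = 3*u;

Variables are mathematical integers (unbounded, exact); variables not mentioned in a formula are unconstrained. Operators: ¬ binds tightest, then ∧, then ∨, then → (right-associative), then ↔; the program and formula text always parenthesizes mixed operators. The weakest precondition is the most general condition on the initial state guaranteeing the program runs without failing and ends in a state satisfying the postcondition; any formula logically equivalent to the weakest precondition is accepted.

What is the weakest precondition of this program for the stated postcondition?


Working backward. After the program, the postcondition d - 2*d ≥ d - 3 must hold; in canonical form it is 2*d ≤ 3.
Before d := 3*u: 6*u ≤ 3
Before d := u: 6*u ≤ 3
Before d := d + 9: 6*u ≤ 3
Answer: WP = 6*u ≤ 3


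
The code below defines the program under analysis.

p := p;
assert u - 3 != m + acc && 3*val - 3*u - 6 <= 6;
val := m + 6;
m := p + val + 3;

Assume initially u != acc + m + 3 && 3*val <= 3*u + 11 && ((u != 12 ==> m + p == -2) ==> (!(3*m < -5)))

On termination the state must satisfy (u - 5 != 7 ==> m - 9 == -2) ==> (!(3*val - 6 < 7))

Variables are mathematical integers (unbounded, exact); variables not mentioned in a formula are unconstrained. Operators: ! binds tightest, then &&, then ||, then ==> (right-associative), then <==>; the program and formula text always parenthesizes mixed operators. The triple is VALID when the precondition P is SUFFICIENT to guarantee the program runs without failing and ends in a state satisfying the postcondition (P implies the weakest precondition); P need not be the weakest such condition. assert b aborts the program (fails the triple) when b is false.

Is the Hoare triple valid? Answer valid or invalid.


Working backward. After the program, the postcondition (u - 5 != 7 ==> m - 9 == -2) ==> (!(3*val - 6 < 7)) must hold; in canonical form it is (u != 12 ==> m == 7) ==> (!(3*val < 13)).
Before m := p + val + 3: (u != 12 ==> p + val == 4) ==> (!(3*val < 13))
Before val := m + 6: (u != 12 ==> m + p == -2) ==> (!(3*m < -5))
Before assert u - 3 != m + acc && 3*val - 3*u - 6 <= 6: u != acc + m + 3 && 3*val <= 3*u + 12 && ((u != 12 ==> m + p == -2) ==> (!(3*m < -5)))
Before p := p: u != acc + m + 3 && 3*val <= 3*u + 12 && ((u != 12 ==> m + p == -2) ==> (!(3*m < -5)))
The weakest precondition is u != acc + m + 3 && 3*val <= 3*u + 12 && ((u != 12 ==> m + p == -2) ==> (!(3*m < -5))).
Check whether u != acc + m + 3 && 3*val <= 3*u + 11 && ((u != 12 ==> m + p == -2) ==> (!(3*m < -5))) implies it.
Every state satisfying the precondition satisfies the weakest precondition: the implication holds.
Answer: valid


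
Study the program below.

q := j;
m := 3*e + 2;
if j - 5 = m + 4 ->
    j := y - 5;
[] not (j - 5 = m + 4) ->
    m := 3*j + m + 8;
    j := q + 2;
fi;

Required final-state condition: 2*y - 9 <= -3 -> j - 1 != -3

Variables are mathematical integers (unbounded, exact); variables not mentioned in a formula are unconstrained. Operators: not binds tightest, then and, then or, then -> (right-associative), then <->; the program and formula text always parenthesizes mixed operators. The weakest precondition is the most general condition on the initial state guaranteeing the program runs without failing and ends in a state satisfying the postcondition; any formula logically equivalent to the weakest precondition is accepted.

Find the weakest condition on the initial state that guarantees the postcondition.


Working backward. After the program, the postcondition 2*y - 9 <= -3 -> j - 1 != -3 must hold; in canonical form it is 2*y <= 6 -> j != -2.
Then branch requires 2*y <= 6 -> y != 3; else branch requires 2*y <= 6 -> q != -4.
Before the if: (j = m + 9 -> (2*y <= 6 -> y != 3)) and ((not (j = m + 9)) -> (2*y <= 6 -> q != -4))
Before m := 3*e + 2: (j = 3*e + 11 -> (2*y <= 6 -> y != 3)) and ((not (j = 3*e + 11)) -> (2*y <= 6 -> q != -4))
Before q := j: (j = 3*e + 11 -> (2*y <= 6 -> y != 3)) and ((not (j = 3*e + 11)) -> (2*y <= 6 -> j != -4))
Answer: WP = (j = 3*e + 11 -> (2*y <= 6 -> y != 3)) and ((not (j = 3*e + 11)) -> (2*y <= 6 -> j != -4))


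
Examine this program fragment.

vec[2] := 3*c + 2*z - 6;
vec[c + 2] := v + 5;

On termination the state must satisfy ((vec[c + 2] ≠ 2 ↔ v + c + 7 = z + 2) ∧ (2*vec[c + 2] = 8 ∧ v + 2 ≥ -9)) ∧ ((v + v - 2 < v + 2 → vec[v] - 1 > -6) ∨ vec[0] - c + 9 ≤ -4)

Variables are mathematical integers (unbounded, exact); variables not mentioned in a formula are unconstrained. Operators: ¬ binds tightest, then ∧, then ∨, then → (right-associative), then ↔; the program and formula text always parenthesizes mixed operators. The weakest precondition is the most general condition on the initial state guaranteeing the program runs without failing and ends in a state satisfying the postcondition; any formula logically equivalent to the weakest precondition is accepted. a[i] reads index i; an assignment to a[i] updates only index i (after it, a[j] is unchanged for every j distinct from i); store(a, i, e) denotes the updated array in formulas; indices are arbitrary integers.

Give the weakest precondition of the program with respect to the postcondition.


Working backward. After the program, the postcondition ((vec[c + 2] ≠ 2 ↔ v + c + 7 = z + 2) ∧ (2*vec[c + 2] = 8 ∧ v + 2 ≥ -9)) ∧ ((v + v - 2 < v + 2 → vec[v] - 1 > -6) ∨ vec[0] - c + 9 ≤ -4) must hold; in canonical form it is (vec[c + 2] ≠ 2 ↔ c + v = z - 5) ∧ 2*vec[c + 2] = 8 ∧ v ≥ -11 ∧ ((v < 4 → vec[v] > -5) ∨ vec[0] ≤ c - 13).
Before vec[c + 2] := v + 5: (store(vec, c + 2, v + 5)[c + 2] ≠ 2 ↔ c + v = z - 5) ∧ 2*store(vec, c + 2, v + 5)[c + 2] = 8 ∧ v ≥ -11 ∧ ((v < 4 → store(vec, c + 2, v + 5)[v] > -5) ∨ store(vec, c + 2, v + 5)[0] ≤ c - 13)
Before vec[2] := 3*c + 2*z - 6: (store(store(vec, 2, 3*c + 2*z - 6), c + 2, v + 5)[c + 2] ≠ 2 ↔ c + v = z - 5) ∧ 2*store(store(vec, 2, 3*c + 2*z - 6), c + 2, v + 5)[c + 2] = 8 ∧ v ≥ -11 ∧ ((v < 4 → store(store(vec, 2, 3*c + 2*z - 6), c + 2, v + 5)[v] > -5) ∨ store(store(vec, 2, 3*c + 2*z - 6), c + 2, v + 5)[0] ≤ c - 13)
Answer: WP = (store(store(vec, 2, 3*c + 2*z - 6), c + 2, v + 5)[c + 2] ≠ 2 ↔ c + v = z - 5) ∧ 2*store(store(vec, 2, 3*c + 2*z - 6), c + 2, v + 5)[c + 2] = 8 ∧ v ≥ -11 ∧ ((v < 4 → store(store(vec, 2, 3*c + 2*z - 6), c + 2, v + 5)[v] > -5) ∨ store(store(vec, 2, 3*c + 2*z - 6), c + 2, v + 5)[0] ≤ c - 13)


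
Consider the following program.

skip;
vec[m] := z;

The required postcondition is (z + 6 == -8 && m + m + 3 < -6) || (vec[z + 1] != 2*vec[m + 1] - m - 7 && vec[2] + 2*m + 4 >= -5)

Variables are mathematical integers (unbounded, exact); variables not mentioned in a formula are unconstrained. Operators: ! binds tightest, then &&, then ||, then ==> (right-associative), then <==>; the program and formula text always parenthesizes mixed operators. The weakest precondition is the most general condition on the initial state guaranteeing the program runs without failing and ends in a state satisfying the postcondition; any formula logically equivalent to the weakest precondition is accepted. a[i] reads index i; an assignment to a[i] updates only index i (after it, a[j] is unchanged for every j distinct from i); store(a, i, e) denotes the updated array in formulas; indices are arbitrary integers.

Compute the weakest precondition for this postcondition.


Working backward. After the program, the postcondition (z + 6 == -8 && m + m + 3 < -6) || (vec[z + 1] != 2*vec[m + 1] - m - 7 && vec[2] + 2*m + 4 >= -5) must hold; in canonical form it is (z == -14 && 2*m < -9) || (vec[z + 1] + m != 2*vec[m + 1] - 7 && vec[2] + 2*m >= -9).
Before vec[m] := z: (z == -14 && 2*m < -9) || (store(vec, m, z)[z + 1] + m != 2*store(vec, m, z)[m + 1] - 7 && store(vec, m, z)[2] + 2*m >= -9)
Before skip: (z == -14 && 2*m < -9) || (store(vec, m, z)[z + 1] + m != 2*store(vec, m, z)[m + 1] - 7 && store(vec, m, z)[2] + 2*m >= -9)
Answer: WP = (z == -14 && 2*m < -9) || (store(vec, m, z)[z + 1] + m != 2*store(vec, m, z)[m + 1] - 7 && store(vec, m, z)[2] + 2*m >= -9)


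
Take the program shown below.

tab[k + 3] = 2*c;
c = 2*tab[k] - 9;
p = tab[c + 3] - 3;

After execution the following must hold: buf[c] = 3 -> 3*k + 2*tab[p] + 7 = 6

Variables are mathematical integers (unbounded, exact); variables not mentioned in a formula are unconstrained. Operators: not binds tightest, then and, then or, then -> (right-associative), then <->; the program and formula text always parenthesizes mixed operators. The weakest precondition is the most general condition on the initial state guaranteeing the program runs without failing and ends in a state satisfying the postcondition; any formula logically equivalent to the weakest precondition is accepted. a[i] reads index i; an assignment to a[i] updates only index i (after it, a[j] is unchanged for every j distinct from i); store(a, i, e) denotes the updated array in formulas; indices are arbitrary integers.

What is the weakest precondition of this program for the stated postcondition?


Working backward. After the program, the postcondition buf[c] = 3 -> 3*k + 2*tab[p] + 7 = 6 must hold; in canonical form it is buf[c] = 3 -> 2*tab[p] + 3*k = -1.
Before p := tab[c + 3] - 3: buf[c] = 3 -> 2*tab[tab[c + 3] - 3] + 3*k = -1
Before c := 2*tab[k] - 9: buf[2*tab[k] - 9] = 3 -> 2*tab[tab[2*tab[k] - 6] - 3] + 3*k = -1
Before tab[k + 3] := 2*c: buf[2*store(tab, k + 3, 2*c)[k] - 9] = 3 -> 2*store(tab, k + 3, 2*c)[store(tab, k + 3, 2*c)[2*store(tab, k + 3, 2*c)[k] - 6] - 3] + 3*k = -1
Answer: WP = buf[2*store(tab, k + 3, 2*c)[k] - 9] = 3 -> 2*store(tab, k + 3, 2*c)[store(tab, k + 3, 2*c)[2*store(tab, k + 3, 2*c)[k] - 6] - 3] + 3*k = -1


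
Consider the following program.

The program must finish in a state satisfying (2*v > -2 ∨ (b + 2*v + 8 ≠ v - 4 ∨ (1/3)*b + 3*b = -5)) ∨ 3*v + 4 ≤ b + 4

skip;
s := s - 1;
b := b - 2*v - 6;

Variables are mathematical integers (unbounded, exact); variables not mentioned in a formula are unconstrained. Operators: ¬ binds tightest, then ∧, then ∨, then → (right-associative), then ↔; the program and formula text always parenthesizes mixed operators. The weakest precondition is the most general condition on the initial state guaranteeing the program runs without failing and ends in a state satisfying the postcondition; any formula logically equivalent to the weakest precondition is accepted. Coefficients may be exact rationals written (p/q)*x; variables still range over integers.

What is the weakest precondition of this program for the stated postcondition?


Working backward. After the program, the postcondition (2*v > -2 ∨ (b + 2*v + 8 ≠ v - 4 ∨ (1/3)*b + 3*b = -5)) ∨ 3*v + 4 ≤ b + 4 must hold; in canonical form it is 2*v > -2 ∨ b + v ≠ -12 ∨ (10/3)*b = -5 ∨ 3*v ≤ b.
Before b := b - 2*v - 6: 2*v > -2 ∨ b ≠ v - 6 ∨ (10/3)*b = (20/3)*v + 15 ∨ 5*v ≤ b - 6
Before s := s - 1: 2*v > -2 ∨ b ≠ v - 6 ∨ (10/3)*b = (20/3)*v + 15 ∨ 5*v ≤ b - 6
Before skip: 2*v > -2 ∨ b ≠ v - 6 ∨ (10/3)*b = (20/3)*v + 15 ∨ 5*v ≤ b - 6
Answer: WP = 2*v > -2 ∨ b ≠ v - 6 ∨ (10/3)*b = (20/3)*v + 15 ∨ 5*v ≤ b - 6


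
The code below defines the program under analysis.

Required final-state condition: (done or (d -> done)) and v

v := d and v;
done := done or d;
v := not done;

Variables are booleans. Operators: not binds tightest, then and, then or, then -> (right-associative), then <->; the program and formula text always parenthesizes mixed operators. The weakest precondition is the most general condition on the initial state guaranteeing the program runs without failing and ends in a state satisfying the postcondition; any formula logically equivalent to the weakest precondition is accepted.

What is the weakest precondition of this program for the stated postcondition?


Working backward. After the program, (done or (d -> done)) and v must hold.
Before v := not done: (done or (d -> done)) and (not done)
Before done := done or d: (done or d or (d -> (done or d))) and (not (done or d))
Before v := d and v: (done or d or (d -> (done or d))) and (not (done or d))
Answer: WP = (done or d or (d -> (done or d))) and (not (done or d))


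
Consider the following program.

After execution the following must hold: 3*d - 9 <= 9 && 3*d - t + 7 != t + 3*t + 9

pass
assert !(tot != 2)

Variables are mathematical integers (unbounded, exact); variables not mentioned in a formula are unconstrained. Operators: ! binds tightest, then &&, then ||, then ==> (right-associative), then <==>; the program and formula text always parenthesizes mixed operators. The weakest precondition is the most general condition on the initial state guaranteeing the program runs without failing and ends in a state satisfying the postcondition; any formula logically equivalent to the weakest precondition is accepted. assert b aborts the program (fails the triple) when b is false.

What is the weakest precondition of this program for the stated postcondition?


Working backward. After the program, the postcondition 3*d - 9 <= 9 && 3*d - t + 7 != t + 3*t + 9 must hold; in canonical form it is 3*d <= 18 && 3*d != 5*t + 2.
Before assert !(tot != 2): (!(tot != 2)) && 3*d <= 18 && 3*d != 5*t + 2
Before skip: (!(tot != 2)) && 3*d <= 18 && 3*d != 5*t + 2
Answer: WP = (!(tot != 2)) && 3*d <= 18 && 3*d != 5*t + 2


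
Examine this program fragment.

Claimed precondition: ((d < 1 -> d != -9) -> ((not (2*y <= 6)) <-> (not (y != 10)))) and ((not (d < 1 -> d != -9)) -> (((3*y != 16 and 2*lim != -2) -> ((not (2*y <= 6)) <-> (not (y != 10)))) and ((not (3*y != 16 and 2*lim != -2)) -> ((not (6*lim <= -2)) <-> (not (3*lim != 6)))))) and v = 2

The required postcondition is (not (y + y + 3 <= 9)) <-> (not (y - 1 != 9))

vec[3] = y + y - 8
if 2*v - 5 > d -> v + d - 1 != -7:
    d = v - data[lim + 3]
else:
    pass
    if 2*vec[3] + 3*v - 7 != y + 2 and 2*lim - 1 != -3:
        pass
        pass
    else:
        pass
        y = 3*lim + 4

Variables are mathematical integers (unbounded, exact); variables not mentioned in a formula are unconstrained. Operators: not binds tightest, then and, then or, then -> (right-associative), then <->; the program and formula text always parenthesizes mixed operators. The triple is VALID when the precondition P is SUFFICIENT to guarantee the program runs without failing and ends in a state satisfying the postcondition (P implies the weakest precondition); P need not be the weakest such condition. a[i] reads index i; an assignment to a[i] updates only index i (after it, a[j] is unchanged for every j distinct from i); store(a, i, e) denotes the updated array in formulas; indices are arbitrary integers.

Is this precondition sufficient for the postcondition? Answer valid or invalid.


Working backward. After the program, the postcondition (not (y + y + 3 <= 9)) <-> (not (y - 1 != 9)) must hold; in canonical form it is (not (2*y <= 6)) <-> (not (y != 10)).
Then branch requires (not (2*y <= 6)) <-> (not (y != 10)); else branch requires ((2*vec[3] + 3*v != y + 9 and 2*lim != -2) -> ((not (2*y <= 6)) <-> (not (y != 10)))) and ((not (2*vec[3] + 3*v != y + 9 and 2*lim != -2)) -> ((not (6*lim <= -2)) <-> (not (3*lim != 6)))).
Before the if: ((2*v > d + 5 -> d + v != -6) -> ((not (2*y <= 6)) <-> (not (y != 10)))) and ((not (2*v > d + 5 -> d + v != -6)) -> (((2*vec[3] + 3*v != y + 9 and 2*lim != -2) -> ((not (2*y <= 6)) <-> (not (y != 10)))) and ((not (2*vec[3] + 3*v != y + 9 and 2*lim != -2)) -> ((not (6*lim <= -2)) <-> (not (3*lim != 6))))))
Before vec[3] := y + y - 8: ((2*v > d + 5 -> d + v != -6) -> ((not (2*y <= 6)) <-> (not (y != 10)))) and ((not (2*v > d + 5 -> d + v != -6)) -> (((3*v + 3*y != 25 and 2*lim != -2) -> ((not (2*y <= 6)) <-> (not (y != 10)))) and ((not (3*v + 3*y != 25 and 2*lim != -2)) -> ((not (6*lim <= -2)) <-> (not (3*lim != 6))))))
The weakest precondition is ((2*v > d + 5 -> d + v != -6) -> ((not (2*y <= 6)) <-> (not (y != 10)))) and ((not (2*v > d + 5 -> d + v != -6)) -> (((3*v + 3*y != 25 and 2*lim != -2) -> ((not (2*y <= 6)) <-> (not (y != 10)))) and ((not (3*v + 3*y != 25 and 2*lim != -2)) -> ((not (6*lim <= -2)) <-> (not (3*lim != 6)))))).
Check whether ((d < 1 -> d != -9) -> ((not (2*y <= 6)) <-> (not (y != 10)))) and ((not (d < 1 -> d != -9)) -> (((3*y != 16 and 2*lim != -2) -> ((not (2*y <= 6)) <-> (not (y != 10)))) and ((not (3*y != 16 and 2*lim != -2)) -> ((not (6*lim <= -2)) <-> (not (3*lim != 6)))))) and v = 2 implies it.
Countermodel: at the initial state d = -9, lim = -1, v = 2, y = 4, the precondition holds but the weakest precondition fails.
Answer: invalid


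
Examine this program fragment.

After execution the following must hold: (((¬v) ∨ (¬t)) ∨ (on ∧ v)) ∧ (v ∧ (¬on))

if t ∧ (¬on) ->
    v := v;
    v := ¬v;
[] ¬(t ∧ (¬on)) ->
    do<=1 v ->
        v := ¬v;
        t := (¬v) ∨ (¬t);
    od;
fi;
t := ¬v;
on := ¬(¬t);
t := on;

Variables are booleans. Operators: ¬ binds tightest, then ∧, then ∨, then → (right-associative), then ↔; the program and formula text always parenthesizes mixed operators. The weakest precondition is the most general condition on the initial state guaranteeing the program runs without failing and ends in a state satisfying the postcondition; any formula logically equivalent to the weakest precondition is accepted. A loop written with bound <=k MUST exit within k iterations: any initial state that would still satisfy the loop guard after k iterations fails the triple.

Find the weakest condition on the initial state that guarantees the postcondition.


Working backward. After the program, the postcondition (((¬v) ∨ (¬t)) ∨ (on ∧ v)) ∧ (v ∧ (¬on)) must hold; in canonical form it is ((¬v) ∨ (¬t) ∨ (on ∧ v)) ∧ v ∧ (¬on).
Before t := on: ((¬v) ∨ (¬on) ∨ (on ∧ v)) ∧ v ∧ (¬on)
Before on := ¬(¬t): ((¬v) ∨ (¬t) ∨ (t ∧ v)) ∧ v ∧ (¬t)
Before t := ¬v: v
Then branch requires ¬v; else branch requires (¬v) ∧ ((¬v) → v).
Before the if: ((t ∧ (¬on)) → (¬v)) ∧ ((¬(t ∧ (¬on))) → ((¬v) ∧ ((¬v) → v)))
Answer: WP = ((t ∧ (¬on)) → (¬v)) ∧ ((¬(t ∧ (¬on))) → ((¬v) ∧ ((¬v) → v)))


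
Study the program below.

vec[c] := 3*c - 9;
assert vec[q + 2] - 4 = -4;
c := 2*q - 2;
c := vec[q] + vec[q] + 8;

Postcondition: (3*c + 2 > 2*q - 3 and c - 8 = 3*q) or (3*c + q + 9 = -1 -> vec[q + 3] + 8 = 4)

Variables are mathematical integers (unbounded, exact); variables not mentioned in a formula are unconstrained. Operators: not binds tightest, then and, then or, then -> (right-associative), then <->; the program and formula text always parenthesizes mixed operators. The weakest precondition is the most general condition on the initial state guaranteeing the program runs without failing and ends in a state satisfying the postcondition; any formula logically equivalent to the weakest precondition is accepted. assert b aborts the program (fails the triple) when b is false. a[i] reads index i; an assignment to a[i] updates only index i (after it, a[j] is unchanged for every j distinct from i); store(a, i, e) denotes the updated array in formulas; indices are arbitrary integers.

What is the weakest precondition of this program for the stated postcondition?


Working backward. After the program, the postcondition (3*c + 2 > 2*q - 3 and c - 8 = 3*q) or (3*c + q + 9 = -1 -> vec[q + 3] + 8 = 4) must hold; in canonical form it is (3*c > 2*q - 5 and c = 3*q + 8) or (3*c + q = -10 -> vec[q + 3] = -4).
Before c := vec[q] + vec[q] + 8: (6*vec[q] > 2*q - 29 and 2*vec[q] = 3*q) or (6*vec[q] + q = -34 -> vec[q + 3] = -4)
Before c := 2*q - 2: (6*vec[q] > 2*q - 29 and 2*vec[q] = 3*q) or (6*vec[q] + q = -34 -> vec[q + 3] = -4)
Before assert vec[q + 2] - 4 = -4: vec[q + 2] = 0 and ((6*vec[q] > 2*q - 29 and 2*vec[q] = 3*q) or (6*vec[q] + q = -34 -> vec[q + 3] = -4))
Before vec[c] := 3*c - 9: store(vec, c, 3*c - 9)[q + 2] = 0 and ((6*store(vec, c, 3*c - 9)[q] > 2*q - 29 and 2*store(vec, c, 3*c - 9)[q] = 3*q) or (6*store(vec, c, 3*c - 9)[q] + q = -34 -> store(vec, c, 3*c - 9)[q + 3] = -4))
Answer: WP = store(vec, c, 3*c - 9)[q + 2] = 0 and ((6*store(vec, c, 3*c - 9)[q] > 2*q - 29 and 2*store(vec, c, 3*c - 9)[q] = 3*q) or (6*store(vec, c, 3*c - 9)[q] + q = -34 -> store(vec, c, 3*c - 9)[q + 3] = -4))


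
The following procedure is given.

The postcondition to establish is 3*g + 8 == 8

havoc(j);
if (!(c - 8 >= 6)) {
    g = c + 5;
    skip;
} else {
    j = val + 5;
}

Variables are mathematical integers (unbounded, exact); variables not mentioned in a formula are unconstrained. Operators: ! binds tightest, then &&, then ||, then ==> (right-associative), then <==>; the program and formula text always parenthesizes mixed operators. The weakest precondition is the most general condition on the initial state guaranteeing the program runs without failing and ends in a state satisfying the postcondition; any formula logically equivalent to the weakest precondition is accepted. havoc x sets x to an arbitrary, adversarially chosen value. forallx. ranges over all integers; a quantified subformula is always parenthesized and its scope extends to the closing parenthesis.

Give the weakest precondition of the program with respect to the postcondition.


Working backward. After the program, the postcondition 3*g + 8 == 8 must hold; in canonical form it is 3*g == 0.
Then branch requires 3*c == -15; else branch requires 3*g == 0.
Before the if: ((!(c >= 14)) ==> 3*c == -15) && (c >= 14 ==> 3*g == 0)
Before havoc j: ((!(c >= 14)) ==> 3*c == -15) && (c >= 14 ==> 3*g == 0)
Answer: WP = ((!(c >= 14)) ==> 3*c == -15) && (c >= 14 ==> 3*g == 0)


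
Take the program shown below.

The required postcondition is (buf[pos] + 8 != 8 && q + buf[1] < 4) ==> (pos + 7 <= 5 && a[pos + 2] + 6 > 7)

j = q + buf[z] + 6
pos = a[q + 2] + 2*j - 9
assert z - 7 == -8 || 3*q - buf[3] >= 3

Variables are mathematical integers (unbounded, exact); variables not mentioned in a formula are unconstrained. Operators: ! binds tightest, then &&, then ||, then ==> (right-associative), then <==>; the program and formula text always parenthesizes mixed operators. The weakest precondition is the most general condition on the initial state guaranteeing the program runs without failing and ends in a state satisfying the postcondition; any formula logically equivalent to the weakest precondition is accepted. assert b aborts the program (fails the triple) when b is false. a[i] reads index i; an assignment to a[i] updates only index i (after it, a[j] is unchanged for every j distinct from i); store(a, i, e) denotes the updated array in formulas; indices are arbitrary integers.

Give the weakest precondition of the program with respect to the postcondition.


Working backward. After the program, the postcondition (buf[pos] + 8 != 8 && q + buf[1] < 4) ==> (pos + 7 <= 5 && a[pos + 2] + 6 > 7) must hold; in canonical form it is (buf[pos] != 0 && buf[1] + q < 4) ==> (pos <= -2 && a[pos + 2] > 1).
Before assert z - 7 == -8 || 3*q - buf[3] >= 3: (z == -1 || 3*q >= buf[3] + 3) && ((buf[pos] != 0 && buf[1] + q < 4) ==> (pos <= -2 && a[pos + 2] > 1))
Before pos := a[q + 2] + 2*j - 9: (z == -1 || 3*q >= buf[3] + 3) && ((buf[a[q + 2] + 2*j - 9] != 0 && buf[1] + q < 4) ==> (a[q + 2] + 2*j <= 7 && a[a[q + 2] + 2*j - 7] > 1))
Before j := q + buf[z] + 6: (z == -1 || 3*q >= buf[3] + 3) && ((buf[a[q + 2] + 2*buf[z] + 2*q + 3] != 0 && buf[1] + q < 4) ==> (a[q + 2] + 2*buf[z] + 2*q <= -5 && a[a[q + 2] + 2*buf[z] + 2*q + 5] > 1))
Answer: WP = (z == -1 || 3*q >= buf[3] + 3) && ((buf[a[q + 2] + 2*buf[z] + 2*q + 3] != 0 && buf[1] + q < 4) ==> (a[q + 2] + 2*buf[z] + 2*q <= -5 && a[a[q + 2] + 2*buf[z] + 2*q + 5] > 1))


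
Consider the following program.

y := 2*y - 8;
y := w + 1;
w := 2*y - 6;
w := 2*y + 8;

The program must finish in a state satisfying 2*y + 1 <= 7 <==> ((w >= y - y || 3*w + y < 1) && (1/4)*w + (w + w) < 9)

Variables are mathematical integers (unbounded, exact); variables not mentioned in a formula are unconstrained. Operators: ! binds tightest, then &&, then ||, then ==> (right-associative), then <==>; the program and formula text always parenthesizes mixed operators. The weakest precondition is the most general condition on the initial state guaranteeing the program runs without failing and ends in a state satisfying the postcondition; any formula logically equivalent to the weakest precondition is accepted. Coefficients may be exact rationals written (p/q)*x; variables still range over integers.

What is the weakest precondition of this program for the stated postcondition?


Working backward. After the program, the postcondition 2*y + 1 <= 7 <==> ((w >= y - y || 3*w + y < 1) && (1/4)*w + (w + w) < 9) must hold; in canonical form it is 2*y <= 6 <==> ((w >= 0 || 3*w + y < 1) && (9/4)*w < 9).
Before w := 2*y + 8: 2*y <= 6 <==> ((2*y >= -8 || 7*y < -23) && (9/2)*y < -9)
Before w := 2*y - 6: 2*y <= 6 <==> ((2*y >= -8 || 7*y < -23) && (9/2)*y < -9)
Before y := w + 1: 2*w <= 4 <==> ((2*w >= -10 || 7*w < -30) && (9/2)*w < -27/2)
Before y := 2*y - 8: 2*w <= 4 <==> ((2*w >= -10 || 7*w < -30) && (9/2)*w < -27/2)
Answer: WP = 2*w <= 4 <==> ((2*w >= -10 || 7*w < -30) && (9/2)*w < -27/2)
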